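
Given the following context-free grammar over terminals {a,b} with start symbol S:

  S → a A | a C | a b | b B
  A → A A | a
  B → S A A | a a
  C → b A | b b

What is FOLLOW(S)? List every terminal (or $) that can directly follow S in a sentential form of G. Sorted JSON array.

Compute FIRST by fixpoint:
[1]
  A via A→a: +{a}
  B via B→a a: +{a}
  C via C→b A: +{b}
  S via S→a A: +{a}
  S via S→b B: +{b}
  FIRST[S]={a,b}  FIRST[A]={a}  FIRST[B]={a}  FIRST[C]={b}
[2]
  B via B→S A A: +{b}
  FIRST[S]={a,b}  FIRST[A]={a}  FIRST[B]={a,b}  FIRST[C]={b}
[3] done
  FIRST[S]={a,b}  FIRST[A]={a}  FIRST[B]={a,b}  FIRST[C]={b}

FOLLOW sets:
seed FOLLOW(S) with $
iter 1:
  A→A A: FOLLOW(A) ⊇ FIRST(A) = {a}; new: +{a}
  B→S A A: FOLLOW(S) ⊇ FIRST(A) = {a}; new: +{a}
  S→a A: FOLLOW(A) ⊇ FOLLOW(S) ⊇ {$,a}; new: +{$}
  S→a C: FOLLOW(C) ⊇ FOLLOW(S) ⊇ {$,a}; new: +{$,a}
  S→b B: FOLLOW(B) ⊇ FOLLOW(S) ⊇ {$,a}; new: +{$,a}
  S: {$,a}  A: {$,a}  B: {$,a}  C: {$,a}
iter 2: — fixpoint
  S: {$,a}  A: {$,a}  B: {$,a}  C: {$,a}

FOLLOW(S) = ["$", "a"]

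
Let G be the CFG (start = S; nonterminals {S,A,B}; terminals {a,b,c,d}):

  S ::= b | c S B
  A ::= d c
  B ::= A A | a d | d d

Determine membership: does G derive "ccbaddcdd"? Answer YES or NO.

Convert to CNF:
  S -> T1 X3 | b
  A -> T0 T1
  B -> A A | T0 T0 | T2 T0
  T0 -> d
  T1 -> c
  T2 -> a
  X3 -> S B

CYK table (by increasing span):
  T[0,0] 'c' = {T1}  orig:{}
  T[1,1] 'c' = {T1}  orig:{}
  T[2,2] 'b' = {S}
  T[3,3] 'a' = {T2}  orig:{}
  T[4,4] 'd' = {T0}  orig:{}
  T[5,5] 'd' = {T0}  orig:{}
  T[6,6] 'c' = {T1}  orig:{}
  T[7,7] 'd' = {T0}  orig:{}
  T[8,8] 'd' = {T0}  orig:{}
  T[0,1] 'cc' = ∅
  T[1,2] 'cb' = ∅
  T[2,3] 'ba' = ∅
  T[3,4] 'ad' = {B}
  T[4,5] 'dd' = {B}
  T[5,6] 'dc' = {A}
  T[6,7] 'cd' = ∅
  T[7,8] 'dd' = {B}
  T[0,2] 'ccb' = ∅
  T[1,3] 'cba' = ∅
  T[2,4] 'bad' = {X3}  orig:{}
  T[3,5] 'add' = ∅
  T[4,6] 'ddc' = ∅
  T[5,7] 'dcd' = ∅
  T[6,8] 'cdd' = ∅
  T[0,3] 'ccba' = ∅
  T[1,4] 'cbad' = {S}
  T[2,5] 'badd' = ∅
  T[3,6] 'addc' = ∅
  T[4,7] 'ddcd' = ∅
  T[5,8] 'dcdd' = ∅
  T[0,4] 'ccbad' = ∅
  T[1,5] 'cbadd' = ∅
  T[2,6] 'baddc' = ∅
  T[3,7] 'addcd' = ∅
  T[4,8] 'ddcdd' = ∅
  T[0,5] 'ccbadd' = ∅
  T[1,6] 'cbaddc' = ∅
  T[2,7] 'baddcd' = ∅
  T[3,8] 'addcdd' = ∅
  T[0,6] 'ccbaddc' = ∅
  T[1,7] 'cbaddcd' = ∅
  T[2,8] 'baddcdd' = ∅
  T[0,7] 'ccbaddcd' = ∅
  T[1,8] 'cbaddcdd' = ∅
  T[0,8] 'ccbaddcdd' = ∅

S ∉ T[0,8] ⇒ NO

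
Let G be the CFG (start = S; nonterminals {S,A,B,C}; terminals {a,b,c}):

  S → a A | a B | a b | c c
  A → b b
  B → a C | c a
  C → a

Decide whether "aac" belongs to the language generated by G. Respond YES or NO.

CNF form of G:
  S -> T1 A | T1 B | T1 T0 | T2 T2
  A -> T0 T0
  B -> T1 C | T2 T1
  C -> a
  T0 -> b
  T1 -> a
  T2 -> c

CYK fill:
  T[0,0] 'a' = {C,T1}  orig:{C}
  T[1,1] 'a' = {C,T1}  orig:{C}
  T[2,2] 'c' = {T2}  orig:{}
  T[0,1] 'aa' = {B}
  T[1,2] 'ac' = ∅
  T[0,2] 'aac' = ∅

S ∉ T[0,2] ⇒ NO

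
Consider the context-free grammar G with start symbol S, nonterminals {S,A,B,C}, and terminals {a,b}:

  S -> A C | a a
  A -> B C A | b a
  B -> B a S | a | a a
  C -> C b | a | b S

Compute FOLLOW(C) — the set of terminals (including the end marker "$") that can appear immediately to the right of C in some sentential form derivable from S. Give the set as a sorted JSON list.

FIRST iteration:
iter 1:
  A via A→b a: +{b}
  B via B→a: +{a}
  C via C→a: +{a}
  C via C→b S: +{b}
  S via S→A C: +{b}
  S via S→a a: +{a}
  FIRST[S]={a,b}  FIRST[A]={b}  FIRST[B]={a}  FIRST[C]={a,b}
iter 2:
  A via A→B C A: +{a}
  FIRST[S]={a,b}  FIRST[A]={a,b}  FIRST[B]={a}  FIRST[C]={a,b}
iter 3: (stable)
  FIRST[S]={a,b}  FIRST[A]={a,b}  FIRST[B]={a}  FIRST[C]={a,b}

FOLLOW iteration:
seed FOLLOW(S) with $
pass 1:
  A→B C A: FOLLOW(B) ⊇ FIRST(C) = {a,b}; new: +{a,b}
  A→B C A: FOLLOW(C) ⊇ FIRST(A) = {a,b}; new: +{a,b}
  B→B a S: FOLLOW(S) ⊇ FOLLOW(B) ⊇ {a,b}; new: +{a,b}
  S→A C: FOLLOW(A) ⊇ FIRST(C) = {a,b}; new: +{a,b}
  S→A C: FOLLOW(C) ⊇ FOLLOW(S) ⊇ {$,a,b}; new: +{$}
  S: {$,a,b}  A: {a,b}  B: {a,b}  C: {$,a,b}
pass 2: (no change)
  S: {$,a,b}  A: {a,b}  B: {a,b}  C: {$,a,b}

FOLLOW(C) = ["$", "a", "b"]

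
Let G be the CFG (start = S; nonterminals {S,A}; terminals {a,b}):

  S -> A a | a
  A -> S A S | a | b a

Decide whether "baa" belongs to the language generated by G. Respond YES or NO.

Convert to CNF:
  S -> A T1 | a
  A -> S X2 | T0 T1 | a
  T0 -> b
  T1 -> a
  X2 -> A S

CYK table (by increasing span):
  cell(0,0) b: {T0}  orig:{}
  cell(1,1) a: {A,S,T1}  orig:{A,S}
  cell(2,2) a: {A,S,T1}  orig:{A,S}
  cell(0,1) ba: {A}
  cell(1,2) aa: {S,X2}  orig:{S}
  cell(0,2) baa: {S,X2}  orig:{S}

S ∈ T[0,2] ⇒ YES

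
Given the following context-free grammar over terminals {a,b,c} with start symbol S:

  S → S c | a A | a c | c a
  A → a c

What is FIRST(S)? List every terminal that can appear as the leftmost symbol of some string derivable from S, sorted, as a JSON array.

FIRST iteration:
[1]
  A via A→a c: +{a}
  S via S→a A: +{a}
  S via S→c a: +{c}
  FIRST(S)={a,c}  FIRST(A)={a}
[2] (stable)
  FIRST(S)={a,c}  FIRST(A)={a}

FIRST(S) = ["a", "c"]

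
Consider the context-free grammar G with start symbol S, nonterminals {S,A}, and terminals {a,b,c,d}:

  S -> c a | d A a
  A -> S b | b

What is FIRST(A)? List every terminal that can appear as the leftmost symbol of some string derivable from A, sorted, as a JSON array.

FIRST sets, iterate to fixpoint:
[1]
  A via A→b: +{b}
  S via S→c a: +{c}
  S via S→d A a: +{d}
  FIRST[S]={c,d}  FIRST[A]={b}
[2]
  A via A→S b: +{c,d}
  FIRST[S]={c,d}  FIRST[A]={b,c,d}
[3] — fixpoint
  FIRST[S]={c,d}  FIRST[A]={b,c,d}

FIRST(A) = ["b", "c", "d"]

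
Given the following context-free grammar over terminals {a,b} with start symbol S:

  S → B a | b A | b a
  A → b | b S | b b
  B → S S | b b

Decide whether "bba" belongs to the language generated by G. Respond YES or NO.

CNF form of G:
  S -> B T1 | T0 A | T0 T1
  A -> T0 S | T0 T0 | b
  B -> S S | T0 T0
  T0 -> b
  T1 -> a

CYK fill:
  T[0,0] 'b' = {A,T0}  orig:{A}
  T[1,1] 'b' = {A,T0}  orig:{A}
  T[2,2] 'a' = {T1}  orig:{}
  T[0,1] 'bb' = {A,B,S}
  T[1,2] 'ba' = {S}
  T[0,2] 'bba' = {A,S}

S ∈ T[0,2] ⇒ YES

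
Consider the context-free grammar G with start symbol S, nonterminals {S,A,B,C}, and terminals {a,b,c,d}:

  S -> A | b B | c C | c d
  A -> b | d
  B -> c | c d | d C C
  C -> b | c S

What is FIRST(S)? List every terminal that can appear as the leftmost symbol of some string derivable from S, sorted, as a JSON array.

FIRST iteration:
round 1:
  A via A→b: +{b}
  A via A→d: +{d}
  B via B→c: +{c}
  B via B→d C C: +{d}
  C via C→b: +{b}
  C via C→c S: +{c}
  S via S→A: +{b,d}
  S via S→c C: +{c}
  FIRST(S)={b,c,d}  FIRST(A)={b,d}  FIRST(B)={c,d}  FIRST(C)={b,c}
round 2: — fixpoint
  FIRST(S)={b,c,d}  FIRST(A)={b,d}  FIRST(B)={c,d}  FIRST(C)={b,c}

FIRST(S) = ["b", "c", "d"]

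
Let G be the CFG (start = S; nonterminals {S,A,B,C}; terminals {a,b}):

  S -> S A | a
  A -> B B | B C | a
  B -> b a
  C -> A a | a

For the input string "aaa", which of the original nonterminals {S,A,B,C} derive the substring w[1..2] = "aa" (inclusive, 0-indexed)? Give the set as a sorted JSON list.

CNF form of G:
  S -> S A | a
  A -> B B | B C | a
  B -> T0 T1
  C -> A T1 | a
  T0 -> b
  T1 -> a

CYK table (by increasing span) — only the sub-triangle for w[1..2]:
  T[1,1] 'a' = {A,C,S,T1}  orig:{A,C,S}
  T[2,2] 'a' = {A,C,S,T1}  orig:{A,C,S}
  T[1,2] 'aa' = {C,S}

Original NTs in T[1,2] deriving "aa": ["C", "S"]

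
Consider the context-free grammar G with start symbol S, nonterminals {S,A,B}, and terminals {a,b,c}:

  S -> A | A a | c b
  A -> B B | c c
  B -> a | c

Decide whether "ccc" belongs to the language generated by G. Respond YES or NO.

Convert to CNF:
  S -> A T1 | B B | T0 T0 | T0 T2
  A -> B B | T0 T0
  B -> a | c
  T0 -> c
  T1 -> a
  T2 -> b

Fill CYK table bottom-up:
  cell(0,0) c: {B,T0}  orig:{B}
  cell(1,1) c: {B,T0}  orig:{B}
  cell(2,2) c: {B,T0}  orig:{B}
  cell(0,1) cc: {A,S}
  cell(1,2) cc: {A,S}
  cell(0,2) ccc: ∅

S ∉ T[0,2] ⇒ NO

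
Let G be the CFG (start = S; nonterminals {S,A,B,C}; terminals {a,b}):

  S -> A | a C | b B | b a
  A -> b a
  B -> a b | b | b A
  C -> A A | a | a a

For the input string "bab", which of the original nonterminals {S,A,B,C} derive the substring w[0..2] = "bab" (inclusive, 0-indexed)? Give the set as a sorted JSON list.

Convert to CNF:
  S -> T0 B | T0 T1 | T1 C
  A -> T0 T1
  B -> T0 A | T1 T0 | b
  C -> A A | T1 T1 | a
  T0 -> b
  T1 -> a

Fill CYK table bottom-up — only the sub-triangle for w[0..2]:
  [0..0]={B,T0}  "b"  orig:{B}
  [1..1]={C,T1}  "a"  orig:{C}
  [2..2]={B,T0}  "b"  orig:{B}
  [0..1]={A,S}  "ba"
  [1..2]={B}  "ab"
  [0..2]={S}  "bab"

Original NTs in T[0,2] deriving "bab": ["S"]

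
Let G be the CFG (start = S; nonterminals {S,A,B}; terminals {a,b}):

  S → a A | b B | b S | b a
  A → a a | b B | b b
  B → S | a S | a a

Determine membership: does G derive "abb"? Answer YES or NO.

Convert to CNF:
  S -> T0 A | T1 B | T1 S | T1 T0
  A -> T0 T0 | T1 B | T1 T1
  B -> T0 A | T0 S | T0 T0 | T1 B | T1 S | T1 T0
  T0 -> a
  T1 -> b

CYK fill:
  cell(0,0) a: {T0}  orig:{}
  cell(1,1) b: {T1}  orig:{}
  cell(2,2) b: {T1}  orig:{}
  cell(0,1) ab: ∅
  cell(1,2) bb: {A}
  cell(0,2) abb: {B,S}

S ∈ T[0,2] ⇒ YES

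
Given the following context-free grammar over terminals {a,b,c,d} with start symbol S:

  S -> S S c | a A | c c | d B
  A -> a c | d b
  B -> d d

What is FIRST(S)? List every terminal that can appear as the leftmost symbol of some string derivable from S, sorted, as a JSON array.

Compute FIRST by fixpoint:
iter 1:
  A via A→a c: +{a}
  A via A→d b: +{d}
  B via B→d d: +{d}
  S via S→a A: +{a}
  S via S→c c: +{c}
  S via S→d B: +{d}
  FIRST[S]={a,c,d}  FIRST[A]={a,d}  FIRST[B]={d}
iter 2: done
  FIRST[S]={a,c,d}  FIRST[A]={a,d}  FIRST[B]={d}

FIRST(S) = ["a", "c", "d"]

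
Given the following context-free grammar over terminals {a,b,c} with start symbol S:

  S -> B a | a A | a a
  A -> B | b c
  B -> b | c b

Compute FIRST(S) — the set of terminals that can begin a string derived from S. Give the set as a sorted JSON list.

Compute FIRST by fixpoint:
pass 1:
  A via A→b c: +{b}
  B via B→b: +{b}
  B via B→c b: +{c}
  S via S→B a: +{b,c}
  S via S→a A: +{a}
  FIRST(S)={a,b,c}  FIRST(A)={b}  FIRST(B)={b,c}
pass 2:
  A via A→B: +{c}
  FIRST(S)={a,b,c}  FIRST(A)={b,c}  FIRST(B)={b,c}
pass 3: (stable)
  FIRST(S)={a,b,c}  FIRST(A)={b,c}  FIRST(B)={b,c}

FIRST(S) = ["a", "b", "c"]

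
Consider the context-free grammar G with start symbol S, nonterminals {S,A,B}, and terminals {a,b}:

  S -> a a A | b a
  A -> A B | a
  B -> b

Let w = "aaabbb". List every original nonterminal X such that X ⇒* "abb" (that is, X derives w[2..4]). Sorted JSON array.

CNF form of G:
  S -> T0 X2 | T1 T0
  A -> A B | a
  B -> b
  T0 -> a
  T1 -> b
  X2 -> T0 A

Fill CYK table bottom-up — only the sub-triangle for w[2..4]:
  cell(2,2) a: {A,T0}  orig:{A}
  cell(3,3) b: {B,T1}  orig:{B}
  cell(4,4) b: {B,T1}  orig:{B}
  cell(2,3) ab: {A}
  cell(3,4) bb: ∅
  cell(2,4) abb: {A}

Original NTs in T[2,4] deriving "abb": ["A"]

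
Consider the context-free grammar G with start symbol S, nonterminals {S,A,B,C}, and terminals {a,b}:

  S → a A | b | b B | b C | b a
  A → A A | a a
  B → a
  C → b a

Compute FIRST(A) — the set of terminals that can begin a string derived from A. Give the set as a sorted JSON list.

Compute FIRST by fixpoint:
pass 1:
  A via A→a a: +{a}
  B via B→a: +{a}
  C via C→b a: +{b}
  S via S→a A: +{a}
  S via S→b: +{b}
  FIRST[S]={a,b}  FIRST[A]={a}  FIRST[B]={a}  FIRST[C]={b}
pass 2: — fixpoint
  FIRST[S]={a,b}  FIRST[A]={a}  FIRST[B]={a}  FIRST[C]={b}

FIRST(A) = ["a"]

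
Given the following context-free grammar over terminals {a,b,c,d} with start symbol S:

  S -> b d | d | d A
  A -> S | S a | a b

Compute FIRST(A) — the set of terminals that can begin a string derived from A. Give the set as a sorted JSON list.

FIRST sets, iterate to fixpoint:
pass 1:
  A via A→a b: +{a}
  S via S→b d: +{b}
  S via S→d: +{d}
  FIRST(S)={b,d}  FIRST(A)={a}
pass 2:
  A via A→S: +{b,d}
  FIRST(S)={b,d}  FIRST(A)={a,b,d}
pass 3: (stable)
  FIRST(S)={b,d}  FIRST(A)={a,b,d}

FIRST(A) = ["a", "b", "d"]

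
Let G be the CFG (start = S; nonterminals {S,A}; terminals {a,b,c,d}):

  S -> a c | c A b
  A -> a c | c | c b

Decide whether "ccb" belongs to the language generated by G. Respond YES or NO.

CNF form of G:
  S -> T0 T1 | T1 X3
  A -> T0 T1 | T1 T2 | c
  T0 -> a
  T1 -> c
  T2 -> b
  X3 -> A T2

Fill CYK table bottom-up:
  [0..0]={A,T1}  "c"  orig:{A}
  [1..1]={A,T1}  "c"  orig:{A}
  [2..2]={T2}  "b"  orig:{}
  [0..1]=∅  "cc"
  [1..2]={A,X3}  "cb"  orig:{A}
  [0..2]={S}  "ccb"

S ∈ T[0,2] ⇒ YES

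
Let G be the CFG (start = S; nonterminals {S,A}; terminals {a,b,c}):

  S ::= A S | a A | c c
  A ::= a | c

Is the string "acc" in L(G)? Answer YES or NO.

CNF form of G:
  S -> A S | T0 A | T1 T1
  A -> a | c
  T0 -> a
  T1 -> c

CYK fill:
  T[0,0] 'a' = {A,T0}  orig:{A}
  T[1,1] 'c' = {A,T1}  orig:{A}
  T[2,2] 'c' = {A,T1}  orig:{A}
  T[0,1] 'ac' = {S}
  T[1,2] 'cc' = {S}
  T[0,2] 'acc' = {S}

S ∈ T[0,2] ⇒ YES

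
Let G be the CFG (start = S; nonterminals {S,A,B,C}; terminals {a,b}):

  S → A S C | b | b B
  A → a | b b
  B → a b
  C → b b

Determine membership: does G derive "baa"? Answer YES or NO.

CNF form of G:
  S -> A X2 | T0 B | b
  A -> T0 T0 | a
  B -> T1 T0
  C -> T0 T0
  T0 -> b
  T1 -> a
  X2 -> S C

Fill CYK table bottom-up:
  [0..0]={S,T0}  "b"  orig:{S}
  [1..1]={A,T1}  "a"  orig:{A}
  [2..2]={A,T1}  "a"  orig:{A}
  [0..1]=∅  "ba"
  [1..2]=∅  "aa"
  [0..2]=∅  "baa"

S ∉ T[0,2] ⇒ NO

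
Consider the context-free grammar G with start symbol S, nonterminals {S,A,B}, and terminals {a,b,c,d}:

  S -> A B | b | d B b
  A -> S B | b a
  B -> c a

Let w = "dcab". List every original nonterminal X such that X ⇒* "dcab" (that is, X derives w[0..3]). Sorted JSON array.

CNF form of G:
  S -> A B | T3 X4 | b
  A -> S B | T0 T1
  B -> T2 T1
  T0 -> b
  T1 -> a
  T2 -> c
  T3 -> d
  X4 -> B T0

CYK table (by increasing span) — only the sub-triangle for w[0..3]:
  T[0,0] 'd' = {T3}  orig:{}
  T[1,1] 'c' = {T2}  orig:{}
  T[2,2] 'a' = {T1}  orig:{}
  T[3,3] 'b' = {S,T0}  orig:{S}
  T[0,1] 'dc' = ∅
  T[1,2] 'ca' = {B}
  T[2,3] 'ab' = ∅
  T[0,2] 'dca' = ∅
  T[1,3] 'cab' = {X4}  orig:{}
  T[0,3] 'dcab' = {S}

Original NTs in T[0,3] deriving "dcab": ["S"]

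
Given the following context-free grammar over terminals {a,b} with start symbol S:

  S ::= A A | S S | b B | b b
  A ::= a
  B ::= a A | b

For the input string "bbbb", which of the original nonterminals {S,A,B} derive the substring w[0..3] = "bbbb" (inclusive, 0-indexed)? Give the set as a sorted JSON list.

Convert to CNF:
  S -> A A | S S | T1 B | T1 T1
  A -> a
  B -> T0 A | b
  T0 -> a
  T1 -> b

CYK table (by increasing span), restricted to cells inside w[0..3]:
  T[0,0] 'b' = {B,T1}  orig:{B}
  T[1,1] 'b' = {B,T1}  orig:{B}
  T[2,2] 'b' = {B,T1}  orig:{B}
  T[3,3] 'b' = {B,T1}  orig:{B}
  T[0,1] 'bb' = {S}
  T[1,2] 'bb' = {S}
  T[2,3] 'bb' = {S}
  T[0,2] 'bbb' = ∅
  T[1,3] 'bbb' = ∅
  T[0,3] 'bbbb' = {S}

Original NTs in T[0,3] deriving "bbbb": ["S"]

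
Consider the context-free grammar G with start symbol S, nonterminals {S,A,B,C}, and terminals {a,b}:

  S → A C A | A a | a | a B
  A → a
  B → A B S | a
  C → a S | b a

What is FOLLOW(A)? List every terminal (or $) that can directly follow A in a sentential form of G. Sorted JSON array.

FIRST iteration:
[1]
  A via A→a: +{a}
  B via B→A B S: +{a}
  C via C→a S: +{a}
  C via C→b a: +{b}
  S via S→A C A: +{a}
  FIRST[S]={a}  FIRST[A]={a}  FIRST[B]={a}  FIRST[C]={a,b}
[2] — fixpoint
  FIRST[S]={a}  FIRST[A]={a}  FIRST[B]={a}  FIRST[C]={a,b}

FOLLOW sets:
initialize: $ ∈ FOLLOW(S)
pass 1:
  B→A B S: FOLLOW(A) ⊇ FIRST(B) = {a}; new: +{a}
  B→A B S: FOLLOW(B) ⊇ FIRST(S) = {a}; new: +{a}
  B→A B S: FOLLOW(S) ⊇ FOLLOW(B) ⊇ {a}; new: +{a}
  S→A C A: FOLLOW(A) ⊇ FIRST(C) = {a,b}; new: +{b}
  S→A C A: FOLLOW(C) ⊇ FIRST(A) = {a}; new: +{a}
  S→A C A: FOLLOW(A) ⊇ FOLLOW(S) ⊇ {$,a}; new: +{$}
  S→a B: FOLLOW(B) ⊇ FOLLOW(S) ⊇ {$,a}; new: +{$}
  S: {$,a}  A: {$,a,b}  B: {$,a}  C: {a}
pass 2: — fixpoint
  S: {$,a}  A: {$,a,b}  B: {$,a}  C: {a}

FOLLOW(A) = ["$", "a", "b"]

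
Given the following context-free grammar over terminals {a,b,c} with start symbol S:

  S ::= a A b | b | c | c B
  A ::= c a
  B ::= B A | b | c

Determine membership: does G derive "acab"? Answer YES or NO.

CNF form of G:
  S -> T0 B | T1 X3 | b | c
  A -> T0 T1
  B -> B A | b | c
  T0 -> c
  T1 -> a
  T2 -> b
  X3 -> A T2

Fill CYK table bottom-up:
  T[0,0] 'a' = {T1}  orig:{}
  T[1,1] 'c' = {B,S,T0}  orig:{B,S}
  T[2,2] 'a' = {T1}  orig:{}
  T[3,3] 'b' = {B,S,T2}  orig:{B,S}
  T[0,1] 'ac' = ∅
  T[1,2] 'ca' = {A}
  T[2,3] 'ab' = ∅
  T[0,2] 'aca' = ∅
  T[1,3] 'cab' = {X3}  orig:{}
  T[0,3] 'acab' = {S}

S ∈ T[0,3] ⇒ YES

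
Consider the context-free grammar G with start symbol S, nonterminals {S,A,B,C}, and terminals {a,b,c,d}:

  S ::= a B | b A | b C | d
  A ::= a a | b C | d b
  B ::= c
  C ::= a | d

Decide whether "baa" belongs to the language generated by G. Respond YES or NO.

CNF form of G:
  S -> T0 B | T1 A | T1 C | d
  A -> T0 T0 | T1 C | T2 T1
  B -> c
  C -> a | d
  T0 -> a
  T1 -> b
  T2 -> d

CYK table (by increasing span):
  [0..0]={T1}  "b"  orig:{}
  [1..1]={C,T0}  "a"  orig:{C}
  [2..2]={C,T0}  "a"  orig:{C}
  [0..1]={A,S}  "ba"
  [1..2]={A}  "aa"
  [0..2]={S}  "baa"

S ∈ T[0,2] ⇒ YES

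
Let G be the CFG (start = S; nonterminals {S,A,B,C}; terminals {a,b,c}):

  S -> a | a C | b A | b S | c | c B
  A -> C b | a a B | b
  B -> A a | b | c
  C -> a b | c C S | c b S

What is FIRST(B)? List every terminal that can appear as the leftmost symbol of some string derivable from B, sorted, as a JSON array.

FIRST iteration:
iter 1:
  A via A→a a B: +{a}
  A via A→b: +{b}
  B via B→A a: +{a,b}
  B via B→c: +{c}
  C via C→a b: +{a}
  C via C→c C S: +{c}
  S via S→a: +{a}
  S via S→b A: +{b}
  S via S→c: +{c}
  FIRST[S]={a,b,c}  FIRST[A]={a,b}  FIRST[B]={a,b,c}  FIRST[C]={a,c}
iter 2:
  A via A→C b: +{c}
  FIRST[S]={a,b,c}  FIRST[A]={a,b,c}  FIRST[B]={a,b,c}  FIRST[C]={a,c}
iter 3: (no change)
  FIRST[S]={a,b,c}  FIRST[A]={a,b,c}  FIRST[B]={a,b,c}  FIRST[C]={a,c}

FIRST(B) = ["a", "b", "c"]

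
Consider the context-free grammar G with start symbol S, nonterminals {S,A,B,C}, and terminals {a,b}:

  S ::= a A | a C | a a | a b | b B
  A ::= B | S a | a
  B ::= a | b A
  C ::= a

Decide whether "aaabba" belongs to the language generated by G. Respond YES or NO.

CNF form of G:
  S -> T0 A | T0 C | T0 T0 | T0 T1 | T1 B
  A -> S T0 | T1 A | a
  B -> T1 A | a
  C -> a
  T0 -> a
  T1 -> b

Fill CYK table bottom-up:
  cell(0,0) a: {A,B,C,T0}  orig:{A,B,C}
  cell(1,1) a: {A,B,C,T0}  orig:{A,B,C}
  cell(2,2) a: {A,B,C,T0}  orig:{A,B,C}
  cell(3,3) b: {T1}  orig:{}
  cell(4,4) b: {T1}  orig:{}
  cell(5,5) a: {A,B,C,T0}  orig:{A,B,C}
  cell(0,1) aa: {S}
  cell(1,2) aa: {S}
  cell(2,3) ab: {S}
  cell(3,4) bb: ∅
  cell(4,5) ba: {A,B,S}
  cell(0,2) aaa: {A}
  cell(1,3) aab: ∅
  cell(2,4) abb: ∅
  cell(3,5) bba: {A,B,S}
  cell(0,3) aaab: ∅
  cell(1,4) aabb: ∅
  cell(2,5) abba: {S}
  cell(0,4) aaabb: ∅
  cell(1,5) aabba: ∅
  cell(0,5) aaabba: ∅

S ∉ T[0,5] ⇒ NO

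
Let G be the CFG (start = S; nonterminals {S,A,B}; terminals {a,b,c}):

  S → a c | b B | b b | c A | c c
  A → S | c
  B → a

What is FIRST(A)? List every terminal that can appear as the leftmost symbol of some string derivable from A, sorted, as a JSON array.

FIRST iteration:
pass 1:
  A via A→c: +{c}
  B via B→a: +{a}
  S via S→a c: +{a}
  S via S→b B: +{b}
  S via S→c A: +{c}
  S: {a,b,c}  A: {c}  B: {a}
pass 2:
  A via A→S: +{a,b}
  S: {a,b,c}  A: {a,b,c}  B: {a}
pass 3: done
  S: {a,b,c}  A: {a,b,c}  B: {a}

FIRST(A) = ["a", "b", "c"]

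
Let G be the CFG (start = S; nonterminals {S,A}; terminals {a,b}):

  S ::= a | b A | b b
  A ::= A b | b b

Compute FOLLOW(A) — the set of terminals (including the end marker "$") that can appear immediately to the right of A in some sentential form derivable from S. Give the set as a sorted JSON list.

FIRST iteration:
iter 1:
  A via A→b b: +{b}
  S via S→a: +{a}
  S via S→b A: +{b}
  S: {a,b}  A: {b}
iter 2: done
  S: {a,b}  A: {b}

FOLLOW iteration:
initialize: $ ∈ FOLLOW(S)
[1]
  A→A b: FOLLOW(A) ⊇ FIRST(b) = {b}; new: +{b}
  S→b A: FOLLOW(A) ⊇ FOLLOW(S) ⊇ {$}; new: +{$}
  S: {$}  A: {$,b}
[2] done
  S: {$}  A: {$,b}

FOLLOW(A) = ["$", "b"]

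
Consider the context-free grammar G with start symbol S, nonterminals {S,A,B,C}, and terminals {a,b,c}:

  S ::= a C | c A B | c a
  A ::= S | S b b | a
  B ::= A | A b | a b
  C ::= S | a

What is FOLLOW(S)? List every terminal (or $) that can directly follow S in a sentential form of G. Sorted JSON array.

FIRST sets, iterate to fixpoint:
pass 1:
  A via A→a: +{a}
  B via B→A: +{a}
  C via C→a: +{a}
  S via S→a C: +{a}
  S via S→c A B: +{c}
  S: {a,c}  A: {a}  B: {a}  C: {a}
pass 2:
  A via A→S: +{c}
  B via B→A: +{c}
  C via C→S: +{c}
  S: {a,c}  A: {a,c}  B: {a,c}  C: {a,c}
pass 3: — fixpoint
  S: {a,c}  A: {a,c}  B: {a,c}  C: {a,c}

Compute FOLLOW by fixpoint:
seed FOLLOW(S) with $
[1]
  A→S b b: FOLLOW(S) ⊇ FIRST(b) = {b}; new: +{b}
  B→A b: FOLLOW(A) ⊇ FIRST(b) = {b}; new: +{b}
  S→a C: FOLLOW(C) ⊇ FOLLOW(S) ⊇ {$,b}; new: +{$,b}
  S→c A B: FOLLOW(A) ⊇ FIRST(B) = {a,c}; new: +{a,c}
  S→c A B: FOLLOW(B) ⊇ FOLLOW(S) ⊇ {$,b}; new: +{$,b}
  FOLLOW(S)={$,b}  FOLLOW(A)={a,b,c}  FOLLOW(B)={$,b}  FOLLOW(C)={$,b}
[2]
  A→S: FOLLOW(S) ⊇ FOLLOW(A) ⊇ {a,b,c}; new: +{a,c}
  B→A: FOLLOW(A) ⊇ FOLLOW(B) ⊇ {$,b}; new: +{$}
  S→a C: FOLLOW(C) ⊇ FOLLOW(S) ⊇ {$,a,b,c}; new: +{a,c}
  S→c A B: FOLLOW(B) ⊇ FOLLOW(S) ⊇ {$,a,b,c}; new: +{a,c}
  FOLLOW(S)={$,a,b,c}  FOLLOW(A)={$,a,b,c}  FOLLOW(B)={$,a,b,c}  FOLLOW(C)={$,a,b,c}
[3] (stable)
  FOLLOW(S)={$,a,b,c}  FOLLOW(A)={$,a,b,c}  FOLLOW(B)={$,a,b,c}  FOLLOW(C)={$,a,b,c}

FOLLOW(S) = ["$", "a", "b", "c"]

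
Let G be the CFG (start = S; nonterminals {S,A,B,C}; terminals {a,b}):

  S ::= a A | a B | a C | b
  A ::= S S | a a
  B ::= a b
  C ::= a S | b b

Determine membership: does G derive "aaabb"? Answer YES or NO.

Convert to CNF:
  S -> T0 A | T0 B | T0 C | b
  A -> S S | T0 T0
  B -> T0 T1
  C -> T0 S | T1 T1
  T0 -> a
  T1 -> b

CYK fill:
  cell(0,0) a: {T0}  orig:{}
  cell(1,1) a: {T0}  orig:{}
  cell(2,2) a: {T0}  orig:{}
  cell(3,3) b: {S,T1}  orig:{S}
  cell(4,4) b: {S,T1}  orig:{S}
  cell(0,1) aa: {A}
  cell(1,2) aa: {A}
  cell(2,3) ab: {B,C}
  cell(3,4) bb: {A,C}
  cell(0,2) aaa: {S}
  cell(1,3) aab: {S}
  cell(2,4) abb: {S}
  cell(0,3) aaab: {A,C}
  cell(1,4) aabb: {A,C}
  cell(0,4) aaabb: {S}

S ∈ T[0,4] ⇒ YES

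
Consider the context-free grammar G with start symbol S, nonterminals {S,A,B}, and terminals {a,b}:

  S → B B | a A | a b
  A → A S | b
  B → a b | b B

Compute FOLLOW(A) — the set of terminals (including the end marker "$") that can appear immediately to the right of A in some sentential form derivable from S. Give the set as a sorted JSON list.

FIRST sets, iterate to fixpoint:
pass 1:
  A via A→b: +{b}
  B via B→a b: +{a}
  B via B→b B: +{b}
  S via S→B B: +{a,b}
  FIRST(S)={a,b}  FIRST(A)={b}  FIRST(B)={a,b}
pass 2: — fixpoint
  FIRST(S)={a,b}  FIRST(A)={b}  FIRST(B)={a,b}

FOLLOW iteration:
seed FOLLOW(S) with $
[1]
  A→A S: FOLLOW(A) ⊇ FIRST(S) = {a,b}; new: +{a,b}
  A→A S: FOLLOW(S) ⊇ FOLLOW(A) ⊇ {a,b}; new: +{a,b}
  S→B B: FOLLOW(B) ⊇ FIRST(B) = {a,b}; new: +{a,b}
  S→B B: FOLLOW(B) ⊇ FOLLOW(S) ⊇ {$,a,b}; new: +{$}
  S→a A: FOLLOW(A) ⊇ FOLLOW(S) ⊇ {$,a,b}; new: +{$}
  FOLLOW(S)={$,a,b}  FOLLOW(A)={$,a,b}  FOLLOW(B)={$,a,b}
[2] — fixpoint
  FOLLOW(S)={$,a,b}  FOLLOW(A)={$,a,b}  FOLLOW(B)={$,a,b}

FOLLOW(A) = ["$", "a", "b"]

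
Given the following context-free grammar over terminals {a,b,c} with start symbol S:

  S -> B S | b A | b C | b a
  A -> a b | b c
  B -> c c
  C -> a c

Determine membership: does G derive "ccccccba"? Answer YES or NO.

Convert to CNF:
  S -> B S | T1 A | T1 C | T1 T0
  A -> T0 T1 | T1 T2
  B -> T2 T2
  C -> T0 T2
  T0 -> a
  T1 -> b
  T2 -> c

CYK fill:
  cell(0,0) c: {T2}  orig:{}
  cell(1,1) c: {T2}  orig:{}
  cell(2,2) c: {T2}  orig:{}
  cell(3,3) c: {T2}  orig:{}
  cell(4,4) c: {T2}  orig:{}
  cell(5,5) c: {T2}  orig:{}
  cell(6,6) b: {T1}  orig:{}
  cell(7,7) a: {T0}  orig:{}
  cell(0,1) cc: {B}
  cell(1,2) cc: {B}
  cell(2,3) cc: {B}
  cell(3,4) cc: {B}
  cell(4,5) cc: {B}
  cell(5,6) cb: ∅
  cell(6,7) ba: {S}
  cell(0,2) ccc: ∅
  cell(1,3) ccc: ∅
  cell(2,4) ccc: ∅
  cell(3,5) ccc: ∅
  cell(4,6) ccb: ∅
  cell(5,7) cba: ∅
  cell(0,3) cccc: ∅
  cell(1,4) cccc: ∅
  cell(2,5) cccc: ∅
  cell(3,6) cccb: ∅
  cell(4,7) ccba: {S}
  cell(0,4) ccccc: ∅
  cell(1,5) ccccc: ∅
  cell(2,6) ccccb: ∅
  cell(3,7) cccba: ∅
  cell(0,5) cccccc: ∅
  cell(1,6) cccccb: ∅
  cell(2,7) ccccba: {S}
  cell(0,6) ccccccb: ∅
  cell(1,7) cccccba: ∅
  cell(0,7) ccccccba: {S}

S ∈ T[0,7] ⇒ YES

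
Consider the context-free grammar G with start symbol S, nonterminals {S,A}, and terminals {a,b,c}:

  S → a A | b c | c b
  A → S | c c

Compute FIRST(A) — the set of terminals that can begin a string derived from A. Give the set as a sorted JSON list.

FIRST iteration:
round 1:
  A via A→c c: +{c}
  S via S→a A: +{a}
  S via S→b c: +{b}
  S via S→c b: +{c}
  FIRST(S)={a,b,c}  FIRST(A)={c}
round 2:
  A via A→S: +{a,b}
  FIRST(S)={a,b,c}  FIRST(A)={a,b,c}
round 3: done
  FIRST(S)={a,b,c}  FIRST(A)={a,b,c}

FIRST(A) = ["a", "b", "c"]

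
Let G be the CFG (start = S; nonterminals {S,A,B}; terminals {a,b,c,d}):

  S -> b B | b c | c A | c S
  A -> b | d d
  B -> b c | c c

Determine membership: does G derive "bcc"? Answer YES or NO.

Convert to CNF:
  S -> T1 B | T1 T2 | T2 A | T2 S
  A -> T0 T0 | b
  B -> T1 T2 | T2 T2
  T0 -> d
  T1 -> b
  T2 -> c

Fill CYK table bottom-up:
  cell(0,0) b: {A,T1}  orig:{A}
  cell(1,1) c: {T2}  orig:{}
  cell(2,2) c: {T2}  orig:{}
  cell(0,1) bc: {B,S}
  cell(1,2) cc: {B}
  cell(0,2) bcc: {S}

S ∈ T[0,2] ⇒ YES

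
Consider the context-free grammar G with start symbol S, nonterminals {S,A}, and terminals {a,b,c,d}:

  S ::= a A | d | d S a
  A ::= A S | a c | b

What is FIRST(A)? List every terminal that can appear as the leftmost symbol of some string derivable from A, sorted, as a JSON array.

Compute FIRST by fixpoint:
iter 1:
  A via A→a c: +{a}
  A via A→b: +{b}
  S via S→a A: +{a}
  S via S→d: +{d}
  FIRST(S)={a,d}  FIRST(A)={a,b}
iter 2: — fixpoint
  FIRST(S)={a,d}  FIRST(A)={a,b}

FIRST(A) = ["a", "b"]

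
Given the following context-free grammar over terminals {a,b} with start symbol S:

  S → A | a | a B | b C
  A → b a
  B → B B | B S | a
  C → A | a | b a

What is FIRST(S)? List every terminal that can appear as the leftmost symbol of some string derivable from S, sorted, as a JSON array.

FIRST iteration:
round 1:
  A via A→b a: +{b}
  B via B→a: +{a}
  C via C→A: +{b}
  C via C→a: +{a}
  S via S→A: +{b}
  S via S→a: +{a}
  FIRST(S)={a,b}  FIRST(A)={b}  FIRST(B)={a}  FIRST(C)={a,b}
round 2: done
  FIRST(S)={a,b}  FIRST(A)={b}  FIRST(B)={a}  FIRST(C)={a,b}

FIRST(S) = ["a", "b"]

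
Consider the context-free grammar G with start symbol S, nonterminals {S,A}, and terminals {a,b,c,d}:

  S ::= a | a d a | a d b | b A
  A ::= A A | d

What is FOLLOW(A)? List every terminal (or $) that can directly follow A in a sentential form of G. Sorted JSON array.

Compute FIRST by fixpoint:
[1]
  A via A→d: +{d}
  S via S→a: +{a}
  S via S→b A: +{b}
  S: {a,b}  A: {d}
[2] done
  S: {a,b}  A: {d}

Compute FOLLOW by fixpoint:
FOLLOW(S) := {$}
[1]
  A→A A: FOLLOW(A) ⊇ FIRST(A) = {d}; new: +{d}
  S→b A: FOLLOW(A) ⊇ FOLLOW(S) ⊇ {$}; new: +{$}
  FOLLOW[S]={$}  FOLLOW[A]={$,d}
[2] (stable)
  FOLLOW[S]={$}  FOLLOW[A]={$,d}

FOLLOW(A) = ["$", "d"]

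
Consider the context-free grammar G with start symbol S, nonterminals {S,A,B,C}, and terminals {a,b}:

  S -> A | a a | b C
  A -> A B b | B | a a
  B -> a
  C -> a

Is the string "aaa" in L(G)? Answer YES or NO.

CNF form of G:
  S -> A X3 | T0 C | T1 T1 | a
  A -> A X2 | T1 T1 | a
  B -> a
  C -> a
  T0 -> b
  T1 -> a
  X2 -> B T0
  X3 -> B T0

CYK fill:
  cell(0,0) a: {A,B,C,S,T1}  orig:{A,B,C,S}
  cell(1,1) a: {A,B,C,S,T1}  orig:{A,B,C,S}
  cell(2,2) a: {A,B,C,S,T1}  orig:{A,B,C,S}
  cell(0,1) aa: {A,S}
  cell(1,2) aa: {A,S}
  cell(0,2) aaa: ∅

S ∉ T[0,2] ⇒ NO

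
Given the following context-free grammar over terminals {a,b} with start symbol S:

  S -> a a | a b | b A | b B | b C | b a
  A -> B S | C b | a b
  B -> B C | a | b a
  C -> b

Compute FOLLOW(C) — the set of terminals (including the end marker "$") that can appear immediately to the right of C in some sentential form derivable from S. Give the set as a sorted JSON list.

FIRST sets, iterate to fixpoint:
iter 1:
  A via A→a b: +{a}
  B via B→a: +{a}
  B via B→b a: +{b}
  C via C→b: +{b}
  S via S→a a: +{a}
  S via S→b A: +{b}
  S: {a,b}  A: {a}  B: {a,b}  C: {b}
iter 2:
  A via A→B S: +{b}
  S: {a,b}  A: {a,b}  B: {a,b}  C: {b}
iter 3: (no change)
  S: {a,b}  A: {a,b}  B: {a,b}  C: {b}

FOLLOW sets:
seed FOLLOW(S) with $
round 1:
  A→B S: FOLLOW(B) ⊇ FIRST(S) = {a,b}; new: +{a,b}
  A→C b: FOLLOW(C) ⊇ FIRST(b) = {b}; new: +{b}
  B→B C: FOLLOW(C) ⊇ FOLLOW(B) ⊇ {a,b}; new: +{a}
  S→b A: FOLLOW(A) ⊇ FOLLOW(S) ⊇ {$}; new: +{$}
  S→b B: FOLLOW(B) ⊇ FOLLOW(S) ⊇ {$}; new: +{$}
  S→b C: FOLLOW(C) ⊇ FOLLOW(S) ⊇ {$}; new: +{$}
  S: {$}  A: {$}  B: {$,a,b}  C: {$,a,b}
round 2: — fixpoint
  S: {$}  A: {$}  B: {$,a,b}  C: {$,a,b}

FOLLOW(C) = ["$", "a", "b"]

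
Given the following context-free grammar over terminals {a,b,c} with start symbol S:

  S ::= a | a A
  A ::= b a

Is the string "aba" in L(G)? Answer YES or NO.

Convert to CNF:
  S -> T1 A | a
  A -> T0 T1
  T0 -> b
  T1 -> a

Fill CYK table bottom-up:
  T[0,0] 'a' = {S,T1}  orig:{S}
  T[1,1] 'b' = {T0}  orig:{}
  T[2,2] 'a' = {S,T1}  orig:{S}
  T[0,1] 'ab' = ∅
  T[1,2] 'ba' = {A}
  T[0,2] 'aba' = {S}

S ∈ T[0,2] ⇒ YES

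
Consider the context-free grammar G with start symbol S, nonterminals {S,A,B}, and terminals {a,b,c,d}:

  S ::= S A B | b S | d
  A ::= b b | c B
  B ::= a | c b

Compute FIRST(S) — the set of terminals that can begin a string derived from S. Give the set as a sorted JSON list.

FIRST iteration:
[1]
  A via A→b b: +{b}
  A via A→c B: +{c}
  B via B→a: +{a}
  B via B→c b: +{c}
  S via S→b S: +{b}
  S via S→d: +{d}
  FIRST[S]={b,d}  FIRST[A]={b,c}  FIRST[B]={a,c}
[2] (stable)
  FIRST[S]={b,d}  FIRST[A]={b,c}  FIRST[B]={a,c}

FIRST(S) = ["b", "d"]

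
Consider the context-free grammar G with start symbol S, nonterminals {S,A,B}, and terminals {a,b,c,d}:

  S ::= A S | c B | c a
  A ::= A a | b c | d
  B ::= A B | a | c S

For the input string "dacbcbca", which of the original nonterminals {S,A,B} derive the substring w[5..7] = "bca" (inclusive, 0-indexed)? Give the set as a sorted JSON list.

CNF form of G:
  S -> A S | T2 B | T2 T0
  A -> A T0 | T1 T2 | d
  B -> A B | T2 S | a
  T0 -> a
  T1 -> b
  T2 -> c

Fill CYK table bottom-up — only the sub-triangle for w[5..7]:
  [5..5]={T1}  "b"  orig:{}
  [6..6]={T2}  "c"  orig:{}
  [7..7]={B,T0}  "a"  orig:{B}
  [5..6]={A}  "bc"
  [6..7]={S}  "ca"
  [5..7]={A,B}  "bca"

Original NTs in T[5,7] deriving "bca": ["A", "B"]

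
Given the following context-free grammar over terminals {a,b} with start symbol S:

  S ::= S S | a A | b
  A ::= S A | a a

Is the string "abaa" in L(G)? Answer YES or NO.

Convert to CNF:
  S -> S S | T0 A | b
  A -> S A | T0 T0
  T0 -> a

Fill CYK table bottom-up:
  T[0,0] 'a' = {T0}  orig:{}
  T[1,1] 'b' = {S}
  T[2,2] 'a' = {T0}  orig:{}
  T[3,3] 'a' = {T0}  orig:{}
  T[0,1] 'ab' = ∅
  T[1,2] 'ba' = ∅
  T[2,3] 'aa' = {A}
  T[0,2] 'aba' = ∅
  T[1,3] 'baa' = {A}
  T[0,3] 'abaa' = {S}

S ∈ T[0,3] ⇒ YES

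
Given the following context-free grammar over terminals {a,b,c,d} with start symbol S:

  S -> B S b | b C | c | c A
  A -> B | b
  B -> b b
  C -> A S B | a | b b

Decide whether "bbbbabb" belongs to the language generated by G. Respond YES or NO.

Convert to CNF:
  S -> B X3 | T0 C | T1 A | c
  A -> T0 T0 | b
  B -> T0 T0
  C -> A X2 | T0 T0 | a
  T0 -> b
  T1 -> c
  X2 -> S B
  X3 -> S T0

CYK table (by increasing span):
  T[0,0] 'b' = {A,T0}  orig:{A}
  T[1,1] 'b' = {A,T0}  orig:{A}
  T[2,2] 'b' = {A,T0}  orig:{A}
  T[3,3] 'b' = {A,T0}  orig:{A}
  T[4,4] 'a' = {C}
  T[5,5] 'b' = {A,T0}  orig:{A}
  T[6,6] 'b' = {A,T0}  orig:{A}
  T[0,1] 'bb' = {A,B,C}
  T[1,2] 'bb' = {A,B,C}
  T[2,3] 'bb' = {A,B,C}
  T[3,4] 'ba' = {S}
  T[4,5] 'ab' = ∅
  T[5,6] 'bb' = {A,B,C}
  T[0,2] 'bbb' = {S}
  T[1,3] 'bbb' = {S}
  T[2,4] 'bba' = ∅
  T[3,5] 'bab' = {X3}  orig:{}
  T[4,6] 'abb' = ∅
  T[0,3] 'bbbb' = {X3}  orig:{}
  T[1,4] 'bbba' = ∅
  T[2,5] 'bbab' = ∅
  T[3,6] 'babb' = {X2}  orig:{}
  T[0,4] 'bbbba' = ∅
  T[1,5] 'bbbab' = {S}
  T[2,6] 'bbabb' = {C}
  T[0,5] 'bbbbab' = ∅
  T[1,6] 'bbbabb' = {C,S,X3}  orig:{C,S}
  T[0,6] 'bbbbabb' = {S}

S ∈ T[0,6] ⇒ YES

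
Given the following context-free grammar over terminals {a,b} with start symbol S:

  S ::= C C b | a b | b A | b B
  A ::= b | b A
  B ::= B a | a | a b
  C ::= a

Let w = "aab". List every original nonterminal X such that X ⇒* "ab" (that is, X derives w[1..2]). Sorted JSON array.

Convert to CNF:
  S -> C X2 | T0 A | T0 B | T1 T0
  A -> T0 A | b
  B -> B T1 | T1 T0 | a
  C -> a
  T0 -> b
  T1 -> a
  X2 -> C T0

CYK fill (cells [i..j] with 1 ≤ i ≤ j ≤ 2 only):
  T[1,1] 'a' = {B,C,T1}  orig:{B,C}
  T[2,2] 'b' = {A,T0}  orig:{A}
  T[1,2] 'ab' = {B,S,X2}  orig:{B,S}

Original NTs in T[1,2] deriving "ab": ["B", "S"]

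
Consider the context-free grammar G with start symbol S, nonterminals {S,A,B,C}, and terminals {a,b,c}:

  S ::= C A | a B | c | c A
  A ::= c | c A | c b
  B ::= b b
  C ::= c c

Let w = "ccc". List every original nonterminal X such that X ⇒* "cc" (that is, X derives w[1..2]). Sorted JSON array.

Convert to CNF:
  S -> C A | T0 A | T2 B | c
  A -> T0 A | T0 T1 | c
  B -> T1 T1
  C -> T0 T0
  T0 -> c
  T1 -> b
  T2 -> a

CYK fill (cells [i..j] with 1 ≤ i ≤ j ≤ 2 only):
  T[1,1] 'c' = {A,S,T0}  orig:{A,S}
  T[2,2] 'c' = {A,S,T0}  orig:{A,S}
  T[1,2] 'cc' = {A,C,S}

Original NTs in T[1,2] deriving "cc": ["A", "C", "S"]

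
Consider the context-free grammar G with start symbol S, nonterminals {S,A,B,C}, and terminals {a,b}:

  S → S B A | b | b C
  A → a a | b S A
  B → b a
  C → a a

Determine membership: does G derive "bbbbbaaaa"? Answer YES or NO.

Convert to CNF:
  S -> S X3 | T1 C | b
  A -> T0 T0 | T1 X2
  B -> T1 T0
  C -> T0 T0
  T0 -> a
  T1 -> b
  X2 -> S A
  X3 -> B A

CYK table (by increasing span):
  [0..0]={S,T1}  "b"  orig:{S}
  [1..1]={S,T1}  "b"  orig:{S}
  [2..2]={S,T1}  "b"  orig:{S}
  [3..3]={S,T1}  "b"  orig:{S}
  [4..4]={S,T1}  "b"  orig:{S}
  [5..5]={T0}  "a"  orig:{}
  [6..6]={T0}  "a"  orig:{}
  [7..7]={T0}  "a"  orig:{}
  [8..8]={T0}  "a"  orig:{}
  [0..1]=∅  "bb"
  [1..2]=∅  "bb"
  [2..3]=∅  "bb"
  [3..4]=∅  "bb"
  [4..5]={B}  "ba"
  [5..6]={A,C}  "aa"
  [6..7]={A,C}  "aa"
  [7..8]={A,C}  "aa"
  [0..2]=∅  "bbb"
  [1..3]=∅  "bbb"
  [2..4]=∅  "bbb"
  [3..5]=∅  "bba"
  [4..6]={S,X2}  "baa"  orig:{S}
  [5..7]=∅  "aaa"
  [6..8]=∅  "aaa"
  [0..3]=∅  "bbbb"
  [1..4]=∅  "bbbb"
  [2..5]=∅  "bbba"
  [3..6]={A}  "bbaa"
  [4..7]={X3}  "baaa"  orig:{}
  [5..8]=∅  "aaaa"
  [0..4]=∅  "bbbbb"
  [1..5]=∅  "bbbba"
  [2..6]={X2}  "bbbaa"  orig:{}
  [3..7]={S}  "bbaaa"
  [4..8]={X2}  "baaaa"  orig:{}
  [0..5]=∅  "bbbbba"
  [1..6]={A}  "bbbbaa"
  [2..7]=∅  "bbbaaa"
  [3..8]={A}  "bbaaaa"
  [0..6]={X2}  "bbbbbaa"  orig:{}
  [1..7]=∅  "bbbbaaa"
  [2..8]={X2}  "bbbaaaa"  orig:{}
  [0..7]=∅  "bbbbbaaa"
  [1..8]={A}  "bbbbaaaa"
  [0..8]={X2}  "bbbbbaaaa"  orig:{}

S ∉ T[0,8] ⇒ NO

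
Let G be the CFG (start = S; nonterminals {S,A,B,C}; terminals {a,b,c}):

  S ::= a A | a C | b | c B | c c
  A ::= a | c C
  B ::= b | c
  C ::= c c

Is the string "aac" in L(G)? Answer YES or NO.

Convert to CNF:
  S -> T0 B | T0 T0 | T1 A | T1 C | b
  A -> T0 C | a
  B -> b | c
  C -> T0 T0
  T0 -> c
  T1 -> a

Fill CYK table bottom-up:
  T[0,0] 'a' = {A,T1}  orig:{A}
  T[1,1] 'a' = {A,T1}  orig:{A}
  T[2,2] 'c' = {B,T0}  orig:{B}
  T[0,1] 'aa' = {S}
  T[1,2] 'ac' = ∅
  T[0,2] 'aac' = ∅

S ∉ T[0,2] ⇒ NO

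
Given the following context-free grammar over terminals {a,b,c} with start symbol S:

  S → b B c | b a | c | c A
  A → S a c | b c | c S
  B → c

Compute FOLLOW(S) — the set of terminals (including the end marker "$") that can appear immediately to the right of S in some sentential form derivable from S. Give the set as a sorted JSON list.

FIRST sets, iterate to fixpoint:
[1]
  A via A→b c: +{b}
  A via A→c S: +{c}
  B via B→c: +{c}
  S via S→b B c: +{b}
  S via S→c: +{c}
  FIRST(S)={b,c}  FIRST(A)={b,c}  FIRST(B)={c}
[2] (stable)
  FIRST(S)={b,c}  FIRST(A)={b,c}  FIRST(B)={c}

FOLLOW iteration:
FOLLOW(S) := {$}
[1]
  A→S a c: FOLLOW(S) ⊇ FIRST(a) = {a}; new: +{a}
  S→b B c: FOLLOW(B) ⊇ FIRST(c) = {c}; new: +{c}
  S→c A: FOLLOW(A) ⊇ FOLLOW(S) ⊇ {$,a}; new: +{$,a}
  FOLLOW[S]={$,a}  FOLLOW[A]={$,a}  FOLLOW[B]={c}
[2] done
  FOLLOW[S]={$,a}  FOLLOW[A]={$,a}  FOLLOW[B]={c}

FOLLOW(S) = ["$", "a"]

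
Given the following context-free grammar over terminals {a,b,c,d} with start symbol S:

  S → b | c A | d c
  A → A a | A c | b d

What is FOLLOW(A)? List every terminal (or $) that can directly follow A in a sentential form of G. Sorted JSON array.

Compute FIRST by fixpoint:
iter 1:
  A via A→b d: +{b}
  S via S→b: +{b}
  S via S→c A: +{c}
  S via S→d c: +{d}
  FIRST[S]={b,c,d}  FIRST[A]={b}
iter 2: (no change)
  FIRST[S]={b,c,d}  FIRST[A]={b}

FOLLOW iteration:
seed FOLLOW(S) with $
pass 1:
  A→A a: FOLLOW(A) ⊇ FIRST(a) = {a}; new: +{a}
  A→A c: FOLLOW(A) ⊇ FIRST(c) = {c}; new: +{c}
  S→c A: FOLLOW(A) ⊇ FOLLOW(S) ⊇ {$}; new: +{$}
  FOLLOW(S)={$}  FOLLOW(A)={$,a,c}
pass 2: — fixpoint
  FOLLOW(S)={$}  FOLLOW(A)={$,a,c}

FOLLOW(A) = ["$", "a", "c"]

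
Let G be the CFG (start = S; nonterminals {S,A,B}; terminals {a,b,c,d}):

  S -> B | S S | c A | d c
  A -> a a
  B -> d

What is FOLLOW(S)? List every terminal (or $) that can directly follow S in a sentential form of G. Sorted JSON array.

FIRST sets, iterate to fixpoint:
iter 1:
  A via A→a a: +{a}
  B via B→d: +{d}
  S via S→B: +{d}
  S via S→c A: +{c}
  S: {c,d}  A: {a}  B: {d}
iter 2: (no change)
  S: {c,d}  A: {a}  B: {d}

FOLLOW sets:
seed FOLLOW(S) with $
round 1:
  S→B: FOLLOW(B) ⊇ FOLLOW(S) ⊇ {$}; new: +{$}
  S→S S: FOLLOW(S) ⊇ FIRST(S) = {c,d}; new: +{c,d}
  S→c A: FOLLOW(A) ⊇ FOLLOW(S) ⊇ {$,c,d}; new: +{$,c,d}
  S: {$,c,d}  A: {$,c,d}  B: {$}
round 2:
  S→B: FOLLOW(B) ⊇ FOLLOW(S) ⊇ {$,c,d}; new: +{c,d}
  S: {$,c,d}  A: {$,c,d}  B: {$,c,d}
round 3: — fixpoint
  S: {$,c,d}  A: {$,c,d}  B: {$,c,d}

FOLLOW(S) = ["$", "c", "d"]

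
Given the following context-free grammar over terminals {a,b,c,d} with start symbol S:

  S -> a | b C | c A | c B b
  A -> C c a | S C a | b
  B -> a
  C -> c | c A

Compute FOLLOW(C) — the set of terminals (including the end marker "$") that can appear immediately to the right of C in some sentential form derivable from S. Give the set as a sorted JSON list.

FIRST sets, iterate to fixpoint:
[1]
  A via A→b: +{b}
  B via B→a: +{a}
  C via C→c: +{c}
  S via S→a: +{a}
  S via S→b C: +{b}
  S via S→c A: +{c}
  FIRST(S)={a,b,c}  FIRST(A)={b}  FIRST(B)={a}  FIRST(C)={c}
[2]
  A via A→C c a: +{c}
  A via A→S C a: +{a}
  FIRST(S)={a,b,c}  FIRST(A)={a,b,c}  FIRST(B)={a}  FIRST(C)={c}
[3] — fixpoint
  FIRST(S)={a,b,c}  FIRST(A)={a,b,c}  FIRST(B)={a}  FIRST(C)={c}

FOLLOW iteration:
FOLLOW(S) := {$}
iter 1:
  A→C c a: FOLLOW(C) ⊇ FIRST(c) = {c}; new: +{c}
  A→S C a: FOLLOW(S) ⊇ FIRST(C) = {c}; new: +{c}
  A→S C a: FOLLOW(C) ⊇ FIRST(a) = {a}; new: +{a}
  C→c A: FOLLOW(A) ⊇ FOLLOW(C) ⊇ {a,c}; new: +{a,c}
  S→b C: FOLLOW(C) ⊇ FOLLOW(S) ⊇ {$,c}; new: +{$}
  S→c A: FOLLOW(A) ⊇ FOLLOW(S) ⊇ {$,c}; new: +{$}
  S→c B b: FOLLOW(B) ⊇ FIRST(b) = {b}; new: +{b}
  FOLLOW[S]={$,c}  FOLLOW[A]={$,a,c}  FOLLOW[B]={b}  FOLLOW[C]={$,a,c}
iter 2: (stable)
  FOLLOW[S]={$,c}  FOLLOW[A]={$,a,c}  FOLLOW[B]={b}  FOLLOW[C]={$,a,c}

FOLLOW(C) = ["$", "a", "c"]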